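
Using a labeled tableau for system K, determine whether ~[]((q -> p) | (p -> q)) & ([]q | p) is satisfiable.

1. ~[]((q -> p) | (p -> q)) & ([]q | p), u
2. ~[]((q -> p) | (p -> q)), u
3. []q | p, u
4. p, u
5. ~((q -> p) | (p -> q)), v
6. ~(q -> p), v
7. ~(p -> q), v
8. q, v
9. ~p, v
10. p, v
11. ~q, v
Accessibility: uRv
Branch closes: p and ~p both at v.
(One branch shown.) All branches close.

Unsatisfiable (every branch closes)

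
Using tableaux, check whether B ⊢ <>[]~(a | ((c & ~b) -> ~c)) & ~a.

Not valid

Tableau for the negation ~(<>[]~(a | ((c & ~b) -> ~c)) & ~a):
1. ~(<>[]~(a | ((c & ~b) -> ~c)) & ~a), u
2. a, u
Accessibility: uRu
The negation has an open branch (countermodel exists).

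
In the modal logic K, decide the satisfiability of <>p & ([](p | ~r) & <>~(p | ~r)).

1. <>p & ([](p | ~r) & <>~(p | ~r)), 0
2. <>p, 0   [&-rule on 1]
3. [](p | ~r) & <>~(p | ~r), 0   [&-rule on 1]
4. [](p | ~r), 0   [&-rule on 3]
5. <>~(p | ~r), 0   [&-rule on 3]
6. p, 1   [<>-rule on 2: fresh world 1, 0R1]
7. p | ~r, 1   [[]-rule on 4 via 0R1]
8. ~r, 1   [|-rule on 7 (branches; this branch)]
9. ~(p | ~r), 2   [<>-rule on 5: fresh world 2, 0R2]
10. ~p, 2   [~|-rule on 9]
11. r, 2   [~|-rule on 9]
12. p | ~r, 2   [[]-rule on 4 via 0R2]
13. ~r, 2   [|-rule on 12 (branches; this branch)]
Accessibility: 0R1, 0R2
Branch closes: r and ~r both at 2.
(One branch shown.) All branches close.

No, unsatisfiable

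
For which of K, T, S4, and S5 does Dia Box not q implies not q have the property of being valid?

S5

S4-tableau for the negation not (Dia Box not q implies not q):
1. not (Dia Box not q implies not q), 0
2. Dia Box not q, 0   [neg-implies-rule on 1]
3. q, 0   [neg-implies-rule on 1]
4. Box not q, 1   [Dia-rule on 2: fresh world 1, 0R1]
5. not q, 1   [Box-rule on 4 via 1R1]
Accessibility: 0R0, 0R1, 1R1
Complete open branch: countermodel on an S4-frame, so not valid in S4, nor in K, T (the same frame is also a K-frame and a T-frame).
S5-tableau for the negation not (Dia Box not q implies not q):
1. not (Dia Box not q implies not q), 0
2. Dia Box not q, 0   [neg-implies-rule on 1]
3. q, 0   [neg-implies-rule on 1]
4. Box not q, 1   [Dia-rule on 2: fresh world 1, 0R1]
5. not q, 0   [Box-rule on 4 via 1R0]
Accessibility: 0R0, 0R1, 1R0, 1R1
Branch closes: q and not q both at 0.
Every branch closes (one shown): valid in S5.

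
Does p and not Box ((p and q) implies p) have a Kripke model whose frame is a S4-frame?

Unsatisfiable

1. p and not Box ((p and q) implies p), w0
2. p, w0   [and-rule on 1]
3. not Box ((p and q) implies p), w0   [and-rule on 1]
4. not ((p and q) implies p), w1   [neg-Box-rule on 3: fresh world w1, w0Rw1]
5. p and q, w1   [neg-implies-rule on 4]
6. not p, w1   [neg-implies-rule on 4]
7. p, w1   [and-rule on 5]
8. q, w1   [and-rule on 5]
Accessibility: w0Rw0, w0Rw1, w1Rw1
Branch closes: p and not p both at w1.
Every branch closes; the branch above is one of them.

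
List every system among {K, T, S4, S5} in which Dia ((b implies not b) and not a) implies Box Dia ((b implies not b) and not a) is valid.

S4-tableau for the negation not (Dia ((b implies not b) and not a) implies Box Dia ((b implies not b) and not a)):
1. not (Dia ((b implies not b) and not a) implies Box Dia ((b implies not b) and not a)), u
2. Dia ((b implies not b) and not a), u
3. not Box Dia ((b implies not b) and not a), u
4. (b implies not b) and not a, v
5. b implies not b, v
6. not a, v
7. not b, v
8. not Dia ((b implies not b) and not a), w
9. not ((b implies not b) and not a), w
10. a, w
Accessibility: uRu, uRv, uRw, vRv, wRw
Complete open branch: countermodel on an S4-frame, so not valid in S4, nor in K, T (the same frame is also a K-frame and a T-frame).
S5-tableau for the negation not (Dia ((b implies not b) and not a) implies Box Dia ((b implies not b) and not a)):
1. not (Dia ((b implies not b) and not a) implies Box Dia ((b implies not b) and not a)), u
2. Dia ((b implies not b) and not a), u
3. not Box Dia ((b implies not b) and not a), u
4. (b implies not b) and not a, v
5. b implies not b, v
6. not a, v
7. not b, v
8. not Dia ((b implies not b) and not a), w
9. not ((b implies not b) and not a), u
10. not ((b implies not b) and not a), v
11. not ((b implies not b) and not a), w
12. not (b implies not b), u
13. b, u
14. not (b implies not b), v
15. b, v
Accessibility: uRu, uRv, uRw, vRu, vRv, vRw, wRu, wRv, wRw
Branch closes: b and not b both at v.
Every branch closes (one shown): valid in S5.

S5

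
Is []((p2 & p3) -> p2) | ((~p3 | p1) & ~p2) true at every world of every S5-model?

Tableau for the negation ~([]((p2 & p3) -> p2) | ((~p3 | p1) & ~p2)):
1. ~([]((p2 & p3) -> p2) | ((~p3 | p1) & ~p2)), u
2. ~[]((p2 & p3) -> p2), u   [~|-rule on 1]
3. ~((~p3 | p1) & ~p2), u   [~|-rule on 1]
4. ~(~p3 | p1), u   [~&-rule on 3 (branches; this branch)]
5. p3, u   [~|-rule on 4]
6. ~p1, u   [~|-rule on 4]
7. ~((p2 & p3) -> p2), v   [~[]-rule on 2: fresh world v, uRv]
8. p2 & p3, v   [~->-rule on 7]
9. ~p2, v   [~->-rule on 7]
10. p2, v   [&-rule on 8]
11. p3, v   [&-rule on 8]
Accessibility: uRu, uRv, vRu, vRv
Branch closes: p2 and ~p2 both at v.
Every branch of the negation's tableau closes; the branch above is one of them.

Valid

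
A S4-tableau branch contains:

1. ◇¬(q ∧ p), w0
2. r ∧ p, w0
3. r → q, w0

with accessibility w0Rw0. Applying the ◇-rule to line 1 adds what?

a fresh world w1 with w0Rw1, and ¬(q ∧ p) at w1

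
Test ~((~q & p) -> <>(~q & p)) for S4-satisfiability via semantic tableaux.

Unsatisfiable

1. ~((~q & p) -> <>(~q & p)), w0
2. ~q & p, w0
3. ~<>(~q & p), w0
4. ~q, w0
5. p, w0
6. ~(~q & p), w0
7. ~p, w0
Accessibility: w0Rw0
Branch closes: p and ~p both at w0.
All branches of the tableau close; one closing branch shown above.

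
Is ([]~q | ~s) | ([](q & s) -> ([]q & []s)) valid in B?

Tableau for the negation ~(([]~q | ~s) | ([](q & s) -> ([]q & []s))):
1. ~(([]~q | ~s) | ([](q & s) -> ([]q & []s))), 0
2. ~([]~q | ~s), 0
3. ~([](q & s) -> ([]q & []s)), 0
4. ~[]~q, 0
5. s, 0
6. [](q & s), 0
7. ~([]q & []s), 0
8. q & s, 0
9. q, 0
10. ~[]s, 0
11. q, 1
12. q & s, 1
13. s, 1
14. ~s, 2
15. q & s, 2
16. q, 2
17. s, 2
Accessibility: 0R0, 0R1, 0R2, 1R0, 1R1, 2R0, 2R2
Branch closes: s and ~s both at 2.
Every branch of the negation's tableau closes; the branch above is one of them.

Valid in B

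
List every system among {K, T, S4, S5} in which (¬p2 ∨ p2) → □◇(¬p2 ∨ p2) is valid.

T-tableau for the negation ¬((¬p2 ∨ p2) → □◇(¬p2 ∨ p2)):
1. ¬((¬p2 ∨ p2) → □◇(¬p2 ∨ p2)), 0
2. ¬p2 ∨ p2, 0   [¬→-rule on 1]
3. ¬□◇(¬p2 ∨ p2), 0   [¬→-rule on 1]
4. p2, 0   [∨-rule on 2 (branches; this branch)]
5. ¬◇(¬p2 ∨ p2), 1   [¬□-rule on 3: fresh world 1, 0R1]
6. ¬(¬p2 ∨ p2), 1   [¬◇-rule on 5 via 1R1]
7. p2, 1   [¬∨-rule on 6]
8. ¬p2, 1   [¬∨-rule on 6]
Accessibility: 0R0, 0R1, 1R1
Branch closes: p2 and ¬p2 both at 1.
Every branch closes (one shown): valid in T, hence also in S4, S5 (every theorem of T is a theorem of S4 and S5).
K-tableau for the negation ¬((¬p2 ∨ p2) → □◇(¬p2 ∨ p2)):
1. ¬((¬p2 ∨ p2) → □◇(¬p2 ∨ p2)), 0
2. ¬p2 ∨ p2, 0   [¬→-rule on 1]
3. ¬□◇(¬p2 ∨ p2), 0   [¬→-rule on 1]
4. p2, 0   [∨-rule on 2 (branches; this branch)]
5. ¬◇(¬p2 ∨ p2), 1   [¬□-rule on 3: fresh world 1, 0R1]
Accessibility: 0R1
Complete open branch: countermodel on a K-frame, so not valid in K.

T, S4, S5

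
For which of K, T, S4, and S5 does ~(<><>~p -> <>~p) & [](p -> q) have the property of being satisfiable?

K, T

T-tableau for the formula:
1. ~(<><>~p -> <>~p) & [](p -> q), w0
2. ~(<><>~p -> <>~p), w0
3. [](p -> q), w0
4. <><>~p, w0
5. ~<>~p, w0
6. p -> q, w0
7. p, w0
8. q, w0
9. <>~p, w1
10. p -> q, w1
11. p, w1
12. q, w1
13. ~p, w2
Accessibility: w0Rw0, w0Rw1, w1Rw1, w1Rw2, w2Rw2
Complete open branch: satisfiable in T, hence also in K (this T-model is also a K-model).
S4-tableau for the formula:
1. ~(<><>~p -> <>~p) & [](p -> q), w0
2. ~(<><>~p -> <>~p), w0
3. [](p -> q), w0
4. <><>~p, w0
5. ~<>~p, w0
6. p -> q, w0
7. p, w0
8. q, w0
9. <>~p, w1
10. p -> q, w1
11. p, w1
12. q, w1
13. ~p, w2
14. p -> q, w2
15. p, w2
Accessibility: w0Rw0, w0Rw1, w0Rw2, w1Rw1, w1Rw2, w2Rw2
Branch closes: p and ~p both at w2.
Every branch closes (one shown): unsatisfiable in S4, hence also in S5 (every S5-frame is an S4-frame).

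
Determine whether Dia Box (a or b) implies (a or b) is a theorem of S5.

Tableau for the negation not (Dia Box (a or b) implies (a or b)):
1. not (Dia Box (a or b) implies (a or b)), u
2. Dia Box (a or b), u   [neg-implies-rule on 1]
3. not (a or b), u   [neg-implies-rule on 1]
4. not a, u   [neg-or-rule on 3]
5. not b, u   [neg-or-rule on 3]
6. Box (a or b), v   [Dia-rule on 2: fresh world v, uRv]
7. a or b, u   [Box-rule on 6 via vRu]
8. a or b, v   [Box-rule on 6 via vRv]
9. b, u   [or-rule on 7 (branches; this branch)]
Accessibility: uRu, uRv, vRu, vRv
Branch closes: b and not b both at u.
Every branch of the negation's tableau closes; the branch above is one of them.

Valid in S5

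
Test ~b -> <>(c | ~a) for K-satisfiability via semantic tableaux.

1. ~b -> <>(c | ~a), u
2. <>(c | ~a), u   [->-rule on 1 (branches; this branch)]
3. c | ~a, v   [<>-rule on 2: fresh world v, uRv]
4. ~a, v   [|-rule on 3 (branches; this branch)]
Accessibility: uRv

Satisfiable (open branch found)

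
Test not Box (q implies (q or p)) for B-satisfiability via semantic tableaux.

No, unsatisfiable

1. not Box (q implies (q or p)), w0
2. not (q implies (q or p)), w1
3. q, w1
4. not (q or p), w1
5. not q, w1
6. not p, w1
Accessibility: w0Rw0, w0Rw1, w1Rw0, w1Rw1
Branch closes: q and not q both at w1.
Every branch closes; the branch above is one of them.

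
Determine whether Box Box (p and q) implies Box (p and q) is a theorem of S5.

Yes, valid

Tableau for the negation not (Box Box (p and q) implies Box (p and q)):
1. not (Box Box (p and q) implies Box (p and q)), u
2. Box Box (p and q), u
3. not Box (p and q), u
4. Box (p and q), u
5. p and q, u
6. p, u
7. q, u
8. not (p and q), v
9. Box (p and q), v
10. p and q, v
11. p, v
12. q, v
13. not q, v
Accessibility: uRu, uRv, vRu, vRv
Branch closes: q and not q both at v.
All branches of the negation close; one closing branch shown above.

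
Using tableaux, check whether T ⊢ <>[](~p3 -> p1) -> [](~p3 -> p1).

Not valid

Tableau for the negation ~(<>[](~p3 -> p1) -> [](~p3 -> p1)):
1. ~(<>[](~p3 -> p1) -> [](~p3 -> p1)), 0
2. <>[](~p3 -> p1), 0   [~->-rule on 1]
3. ~[](~p3 -> p1), 0   [~->-rule on 1]
4. [](~p3 -> p1), 1   [<>-rule on 2: fresh world 1, 0R1]
5. ~p3 -> p1, 1   [[]-rule on 4 via 1R1]
6. p1, 1   [->-rule on 5 (branches; this branch)]
7. ~(~p3 -> p1), 2   [~[]-rule on 3: fresh world 2, 0R2]
8. ~p3, 2   [~->-rule on 7]
9. ~p1, 2   [~->-rule on 7]
Accessibility: 0R0, 0R1, 0R2, 1R1, 2R2
The negation has an open branch (countermodel exists).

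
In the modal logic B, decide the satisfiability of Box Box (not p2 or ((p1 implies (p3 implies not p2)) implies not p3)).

1. Box Box (not p2 or ((p1 implies (p3 implies not p2)) implies not p3)), 0
2. Box (not p2 or ((p1 implies (p3 implies not p2)) implies not p3)), 0   [Box-rule on 1 via 0R0]
3. not p2 or ((p1 implies (p3 implies not p2)) implies not p3), 0   [Box-rule on 2 via 0R0]
4. (p1 implies (p3 implies not p2)) implies not p3, 0   [or-rule on 3 (branches; this branch)]
5. not p3, 0   [implies-rule on 4 (branches; this branch)]
Accessibility: 0R0

Yes, satisfiable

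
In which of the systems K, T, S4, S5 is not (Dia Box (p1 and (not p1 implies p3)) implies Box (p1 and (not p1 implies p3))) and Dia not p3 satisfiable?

S5-tableau for the formula:
1. not (Dia Box (p1 and (not p1 implies p3)) implies Box (p1 and (not p1 implies p3))) and Dia not p3, w0
2. not (Dia Box (p1 and (not p1 implies p3)) implies Box (p1 and (not p1 implies p3))), w0
3. Dia not p3, w0
4. Dia Box (p1 and (not p1 implies p3)), w0
5. not Box (p1 and (not p1 implies p3)), w0
6. not p3, w1
7. Box (p1 and (not p1 implies p3)), w2
8. p1 and (not p1 implies p3), w0
9. p1, w0
10. not p1 implies p3, w0
11. p1 and (not p1 implies p3), w1
12. p1, w1
13. not p1 implies p3, w1
14. p1 and (not p1 implies p3), w2
15. p1, w2
16. not p1 implies p3, w2
17. p3, w0
18. p3, w2
19. not (p1 and (not p1 implies p3)), w3
20. p1 and (not p1 implies p3), w3
21. p1, w3
22. not p1 implies p3, w3
23. not (not p1 implies p3), w3
24. not p1, w3
25. not p3, w3
Accessibility: w0Rw0, w0Rw1, w0Rw2, w0Rw3, w1Rw0, w1Rw1, w1Rw2, w1Rw3, w2Rw0, w2Rw1, w2Rw2, w2Rw3, w3Rw0, w3Rw1, w3Rw2, w3Rw3
Branch closes: p1 and not p1 both at w3.
Every branch closes (one shown): unsatisfiable in S5.
S4-tableau for the formula:
1. not (Dia Box (p1 and (not p1 implies p3)) implies Box (p1 and (not p1 implies p3))) and Dia not p3, w0
2. not (Dia Box (p1 and (not p1 implies p3)) implies Box (p1 and (not p1 implies p3))), w0
3. Dia not p3, w0
4. Dia Box (p1 and (not p1 implies p3)), w0
5. not Box (p1 and (not p1 implies p3)), w0
6. not p3, w1
7. Box (p1 and (not p1 implies p3)), w2
8. p1 and (not p1 implies p3), w2
9. p1, w2
10. not p1 implies p3, w2
11. p3, w2
12. not (p1 and (not p1 implies p3)), w3
13. not (not p1 implies p3), w3
14. not p1, w3
15. not p3, w3
Accessibility: w0Rw0, w0Rw1, w0Rw2, w0Rw3, w1Rw1, w2Rw2, w3Rw3
Complete open branch: satisfiable in S4, hence also in K, T (this S4-model is also a K-model and a T-model).

K, T, S4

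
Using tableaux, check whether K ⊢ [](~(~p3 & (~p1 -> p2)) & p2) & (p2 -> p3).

Invalid (countermodel exists)

Tableau for the negation ~([](~(~p3 & (~p1 -> p2)) & p2) & (p2 -> p3)):
1. ~([](~(~p3 & (~p1 -> p2)) & p2) & (p2 -> p3)), u
2. ~(p2 -> p3), u   [~&-rule on 1 (branches; this branch)]
3. p2, u   [~->-rule on 2]
4. ~p3, u   [~->-rule on 2]
The negation has an open branch (countermodel exists).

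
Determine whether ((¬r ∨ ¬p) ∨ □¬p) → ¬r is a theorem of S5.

Invalid (countermodel exists)

Tableau for the negation ¬(((¬r ∨ ¬p) ∨ □¬p) → ¬r):
1. ¬(((¬r ∨ ¬p) ∨ □¬p) → ¬r), u
2. (¬r ∨ ¬p) ∨ □¬p, u
3. r, u
4. □¬p, u
5. ¬p, u
Accessibility: uRu
The negation has an open branch (countermodel exists).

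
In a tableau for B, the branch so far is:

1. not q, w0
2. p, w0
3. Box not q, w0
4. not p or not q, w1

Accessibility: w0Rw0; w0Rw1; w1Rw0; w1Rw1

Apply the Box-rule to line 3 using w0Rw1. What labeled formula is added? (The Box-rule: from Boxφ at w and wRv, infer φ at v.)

not q, w1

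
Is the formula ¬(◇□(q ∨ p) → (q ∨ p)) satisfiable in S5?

Unsatisfiable

1. ¬(◇□(q ∨ p) → (q ∨ p)), w0
2. ◇□(q ∨ p), w0
3. ¬(q ∨ p), w0
4. ¬q, w0
5. ¬p, w0
6. □(q ∨ p), w1
7. q ∨ p, w0
8. q ∨ p, w1
9. p, w0
Accessibility: w0Rw0, w0Rw1, w1Rw0, w1Rw1
Branch closes: p and ¬p both at w0.
(One branch shown.) All branches close.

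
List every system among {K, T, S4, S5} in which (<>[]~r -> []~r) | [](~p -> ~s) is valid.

S4-tableau for the negation ~((<>[]~r -> []~r) | [](~p -> ~s)):
1. ~((<>[]~r -> []~r) | [](~p -> ~s)), 0
2. ~(<>[]~r -> []~r), 0   [~|-rule on 1]
3. ~[](~p -> ~s), 0   [~|-rule on 1]
4. <>[]~r, 0   [~->-rule on 2]
5. ~[]~r, 0   [~->-rule on 2]
6. ~(~p -> ~s), 1   [~[]-rule on 3: fresh world 1, 0R1]
7. ~p, 1   [~->-rule on 6]
8. s, 1   [~->-rule on 6]
9. []~r, 2   [<>-rule on 4: fresh world 2, 0R2]
10. ~r, 2   [[]-rule on 9 via 2R2]
11. r, 3   [~[]-rule on 5: fresh world 3, 0R3]
Accessibility: 0R0, 0R1, 0R2, 0R3, 1R1, 2R2, 3R3
Complete open branch: countermodel on an S4-frame, so not valid in S4, nor in K, T (the same frame is also a K-frame and a T-frame).
S5-tableau for the negation ~((<>[]~r -> []~r) | [](~p -> ~s)):
1. ~((<>[]~r -> []~r) | [](~p -> ~s)), 0
2. ~(<>[]~r -> []~r), 0   [~|-rule on 1]
3. ~[](~p -> ~s), 0   [~|-rule on 1]
4. <>[]~r, 0   [~->-rule on 2]
5. ~[]~r, 0   [~->-rule on 2]
6. ~(~p -> ~s), 1   [~[]-rule on 3: fresh world 1, 0R1]
7. ~p, 1   [~->-rule on 6]
8. s, 1   [~->-rule on 6]
9. []~r, 2   [<>-rule on 4: fresh world 2, 0R2]
10. ~r, 0   [[]-rule on 9 via 2R0]
11. ~r, 1   [[]-rule on 9 via 2R1]
12. ~r, 2   [[]-rule on 9 via 2R2]
13. r, 3   [~[]-rule on 5: fresh world 3, 0R3]
14. ~r, 3   [[]-rule on 9 via 2R3]
Accessibility: 0R0, 0R1, 0R2, 0R3, 1R0, 1R1, 1R2, 1R3, 2R0, 2R1, 2R2, 2R3, 3R0, 3R1, 3R2, 3R3
Branch closes: r and ~r both at 3.
Every branch closes (one shown): valid in S5.

S5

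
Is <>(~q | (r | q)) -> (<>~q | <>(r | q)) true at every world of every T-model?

Tableau for the negation ~(<>(~q | (r | q)) -> (<>~q | <>(r | q))):
1. ~(<>(~q | (r | q)) -> (<>~q | <>(r | q))), u
2. <>(~q | (r | q)), u
3. ~(<>~q | <>(r | q)), u
4. ~<>~q, u
5. ~<>(r | q), u
6. q, u
7. ~(r | q), u
8. ~r, u
9. ~q, u
Accessibility: uRu
Branch closes: q and ~q both at u.
All branches of the negation close; one closing branch shown above.

Valid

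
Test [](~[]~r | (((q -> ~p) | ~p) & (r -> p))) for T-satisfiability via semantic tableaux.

Yes, satisfiable

1. [](~[]~r | (((q -> ~p) | ~p) & (r -> p))), 0
2. ~[]~r | (((q -> ~p) | ~p) & (r -> p)), 0
3. ((q -> ~p) | ~p) & (r -> p), 0
4. (q -> ~p) | ~p, 0
5. r -> p, 0
6. ~p, 0
7. ~r, 0
Accessibility: 0R0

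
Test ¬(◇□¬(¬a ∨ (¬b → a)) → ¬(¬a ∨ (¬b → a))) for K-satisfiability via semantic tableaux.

Satisfiable (open branch found)

1. ¬(◇□¬(¬a ∨ (¬b → a)) → ¬(¬a ∨ (¬b → a))), w0
2. ◇□¬(¬a ∨ (¬b → a)), w0
3. ¬a ∨ (¬b → a), w0
4. ¬b → a, w0
5. a, w0
6. □¬(¬a ∨ (¬b → a)), w1
Accessibility: w0Rw1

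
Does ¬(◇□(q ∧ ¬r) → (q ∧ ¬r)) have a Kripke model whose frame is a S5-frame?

1. ¬(◇□(q ∧ ¬r) → (q ∧ ¬r)), 0
2. ◇□(q ∧ ¬r), 0
3. ¬(q ∧ ¬r), 0
4. r, 0
5. □(q ∧ ¬r), 1
6. q ∧ ¬r, 0
7. q, 0
8. ¬r, 0
Accessibility: 0R0, 0R1, 1R0, 1R1
Branch closes: r and ¬r both at 0.
All branches of the tableau close; one closing branch shown above.

No, unsatisfiable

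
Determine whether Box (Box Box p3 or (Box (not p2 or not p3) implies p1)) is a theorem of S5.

Tableau for the negation not Box (Box Box p3 or (Box (not p2 or not p3) implies p1)):
1. not Box (Box Box p3 or (Box (not p2 or not p3) implies p1)), 0
2. not (Box Box p3 or (Box (not p2 or not p3) implies p1)), 1
3. not Box Box p3, 1
4. not (Box (not p2 or not p3) implies p1), 1
5. Box (not p2 or not p3), 1
6. not p1, 1
7. not p2 or not p3, 0
8. not p2 or not p3, 1
9. not p3, 0
10. not p3, 1
11. not Box p3, 2
12. not p2 or not p3, 2
13. not p3, 2
14. not p3, 3
15. not p2 or not p3, 3
Accessibility: 0R0, 0R1, 0R2, 0R3, 1R0, 1R1, 1R2, 1R3, 2R0, 2R1, 2R2, 2R3, 3R0, 3R1, 3R2, 3R3
The negation has an open branch (countermodel exists).

Not valid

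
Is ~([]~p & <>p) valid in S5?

Tableau for the negation []~p & <>p:
1. []~p & <>p, u
2. []~p, u
3. <>p, u
4. ~p, u
5. p, v
6. ~p, v
Accessibility: uRu, uRv, vRu, vRv
Branch closes: p and ~p both at v.
All branches of the negation close; one closing branch shown above.

Valid in S5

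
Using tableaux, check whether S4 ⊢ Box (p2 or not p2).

Tableau for the negation not Box (p2 or not p2):
1. not Box (p2 or not p2), u
2. not (p2 or not p2), v
3. not p2, v
4. p2, v
Accessibility: uRu, uRv, vRv
Branch closes: p2 and not p2 both at v.
All branches of the negation close; one closing branch shown above.

Valid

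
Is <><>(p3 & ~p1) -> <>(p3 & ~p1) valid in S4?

Valid

Tableau for the negation ~(<><>(p3 & ~p1) -> <>(p3 & ~p1)):
1. ~(<><>(p3 & ~p1) -> <>(p3 & ~p1)), u
2. <><>(p3 & ~p1), u
3. ~<>(p3 & ~p1), u
4. ~(p3 & ~p1), u
5. p1, u
6. <>(p3 & ~p1), v
7. ~(p3 & ~p1), v
8. p1, v
9. p3 & ~p1, w
10. p3, w
11. ~p1, w
12. ~(p3 & ~p1), w
13. p1, w
Accessibility: uRu, uRv, uRw, vRv, vRw, wRw
Branch closes: p1 and ~p1 both at w.
All branches of the negation close; one closing branch shown above.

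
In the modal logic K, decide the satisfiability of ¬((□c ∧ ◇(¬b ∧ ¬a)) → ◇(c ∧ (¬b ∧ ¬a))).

Unsatisfiable

1. ¬((□c ∧ ◇(¬b ∧ ¬a)) → ◇(c ∧ (¬b ∧ ¬a))), w0
2. □c ∧ ◇(¬b ∧ ¬a), w0   [¬→-rule on 1]
3. ¬◇(c ∧ (¬b ∧ ¬a)), w0   [¬→-rule on 1]
4. □c, w0   [∧-rule on 2]
5. ◇(¬b ∧ ¬a), w0   [∧-rule on 2]
6. ¬b ∧ ¬a, w1   [◇-rule on 5: fresh world w1, w0Rw1]
7. ¬b, w1   [∧-rule on 6]
8. ¬a, w1   [∧-rule on 6]
9. ¬(c ∧ (¬b ∧ ¬a)), w1   [¬◇-rule on 3 via w0Rw1]
10. c, w1   [□-rule on 4 via w0Rw1]
11. ¬(¬b ∧ ¬a), w1   [¬∧-rule on 9 (branches; this branch)]
12. a, w1   [¬∧-rule on 11 (branches; this branch)]
Accessibility: w0Rw1
Branch closes: a and ¬a both at w1.
(One branch shown.) All branches close.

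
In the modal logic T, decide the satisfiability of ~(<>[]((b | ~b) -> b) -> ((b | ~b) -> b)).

1. ~(<>[]((b | ~b) -> b) -> ((b | ~b) -> b)), u
2. <>[]((b | ~b) -> b), u
3. ~((b | ~b) -> b), u
4. b | ~b, u
5. ~b, u
6. []((b | ~b) -> b), v
7. (b | ~b) -> b, v
8. b, v
Accessibility: uRu, uRv, vRv

Satisfiable (open branch found)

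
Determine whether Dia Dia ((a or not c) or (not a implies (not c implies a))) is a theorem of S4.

Tableau for the negation not Dia Dia ((a or not c) or (not a implies (not c implies a))):
1. not Dia Dia ((a or not c) or (not a implies (not c implies a))), 0
2. not Dia ((a or not c) or (not a implies (not c implies a))), 0
3. not ((a or not c) or (not a implies (not c implies a))), 0
4. not (a or not c), 0
5. not (not a implies (not c implies a)), 0
6. not a, 0
7. c, 0
8. not (not c implies a), 0
9. not c, 0
Accessibility: 0R0
Branch closes: c and not c both at 0.
All branches of the negation close; one closing branch shown above.

Valid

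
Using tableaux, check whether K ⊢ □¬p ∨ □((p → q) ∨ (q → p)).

Tableau for the negation ¬(□¬p ∨ □((p → q) ∨ (q → p))):
1. ¬(□¬p ∨ □((p → q) ∨ (q → p))), w0
2. ¬□¬p, w0   [¬∨-rule on 1]
3. ¬□((p → q) ∨ (q → p)), w0   [¬∨-rule on 1]
4. p, w1   [¬□-rule on 2: fresh world w1, w0Rw1]
5. ¬((p → q) ∨ (q → p)), w2   [¬□-rule on 3: fresh world w2, w0Rw2]
6. ¬(p → q), w2   [¬∨-rule on 5]
7. ¬(q → p), w2   [¬∨-rule on 5]
8. p, w2   [¬→-rule on 6]
9. ¬q, w2   [¬→-rule on 6]
10. q, w2   [¬→-rule on 7]
11. ¬p, w2   [¬→-rule on 7]
Accessibility: w0Rw1, w0Rw2
Branch closes: q and ¬q both at w2.
All branches of the negation close; one closing branch shown above.

Valid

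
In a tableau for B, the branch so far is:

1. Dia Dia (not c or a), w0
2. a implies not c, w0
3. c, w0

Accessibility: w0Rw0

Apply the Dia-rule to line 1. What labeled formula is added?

a fresh world w1 with w0Rw1, and Dia (not c or a) at w1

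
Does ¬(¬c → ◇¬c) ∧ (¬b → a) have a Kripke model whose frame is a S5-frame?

1. ¬(¬c → ◇¬c) ∧ (¬b → a), 0
2. ¬(¬c → ◇¬c), 0
3. ¬b → a, 0
4. ¬c, 0
5. ¬◇¬c, 0
6. c, 0
Accessibility: 0R0
Branch closes: c and ¬c both at 0.
(One branch shown.) All branches close.

Unsatisfiable (every branch closes)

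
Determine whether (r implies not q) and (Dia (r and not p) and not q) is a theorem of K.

Not valid

Tableau for the negation not ((r implies not q) and (Dia (r and not p) and not q)):
1. not ((r implies not q) and (Dia (r and not p) and not q)), 0
2. not (Dia (r and not p) and not q), 0   [neg-and-rule on 1 (branches; this branch)]
3. q, 0   [neg-and-rule on 2 (branches; this branch)]
The negation has an open branch (countermodel exists).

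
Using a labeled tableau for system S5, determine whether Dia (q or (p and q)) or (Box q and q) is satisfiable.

Satisfiable (open branch found)

1. Dia (q or (p and q)) or (Box q and q), w0
2. Box q and q, w0   [or-rule on 1 (branches; this branch)]
3. Box q, w0   [and-rule on 2]
4. q, w0   [and-rule on 2]
Accessibility: w0Rw0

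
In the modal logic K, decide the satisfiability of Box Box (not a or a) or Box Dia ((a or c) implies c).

Yes, satisfiable

1. Box Box (not a or a) or Box Dia ((a or c) implies c), 0
2. Box Dia ((a or c) implies c), 0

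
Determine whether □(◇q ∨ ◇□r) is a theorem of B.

Tableau for the negation ¬□(◇q ∨ ◇□r):
1. ¬□(◇q ∨ ◇□r), w0
2. ¬(◇q ∨ ◇□r), w1
3. ¬◇q, w1
4. ¬◇□r, w1
5. ¬q, w0
6. ¬q, w1
7. ¬□r, w0
8. ¬□r, w1
9. ¬r, w2
10. ¬r, w3
11. ¬q, w3
12. ¬□r, w3
13. ¬r, w4
Accessibility: w0Rw0, w0Rw1, w0Rw2, w1Rw0, w1Rw1, w1Rw3, w2Rw0, w2Rw2, w3Rw1, w3Rw3, w3Rw4, w4Rw3, w4Rw4
The negation has an open branch (countermodel exists).

No, not valid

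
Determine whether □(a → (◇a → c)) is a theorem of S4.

Tableau for the negation ¬□(a → (◇a → c)):
1. ¬□(a → (◇a → c)), u
2. ¬(a → (◇a → c)), v
3. a, v
4. ¬(◇a → c), v
5. ◇a, v
6. ¬c, v
7. a, w
Accessibility: uRu, uRv, uRw, vRv, vRw, wRw
The negation has an open branch (countermodel exists).

No, not valid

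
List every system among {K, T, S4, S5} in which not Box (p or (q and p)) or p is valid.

T-tableau for the negation not (not Box (p or (q and p)) or p):
1. not (not Box (p or (q and p)) or p), 0
2. Box (p or (q and p)), 0
3. not p, 0
4. p or (q and p), 0
5. q and p, 0
6. q, 0
7. p, 0
Accessibility: 0R0
Branch closes: p and not p both at 0.
Every branch closes (one shown): valid in T, hence also in S4, S5 (every theorem of T is a theorem of S4 and S5).
K-tableau for the negation not (not Box (p or (q and p)) or p):
1. not (not Box (p or (q and p)) or p), 0
2. Box (p or (q and p)), 0
3. not p, 0
Complete open branch: countermodel on a K-frame, so not valid in K.

T, S4, S5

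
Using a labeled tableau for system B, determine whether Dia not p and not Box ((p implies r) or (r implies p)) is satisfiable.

Unsatisfiable (every branch closes)

1. Dia not p and not Box ((p implies r) or (r implies p)), w0
2. Dia not p, w0
3. not Box ((p implies r) or (r implies p)), w0
4. not p, w1
5. not ((p implies r) or (r implies p)), w2
6. not (p implies r), w2
7. not (r implies p), w2
8. p, w2
9. not r, w2
10. r, w2
11. not p, w2
Accessibility: w0Rw0, w0Rw1, w0Rw2, w1Rw0, w1Rw1, w2Rw0, w2Rw2
Branch closes: r and not r both at w2.
Every branch closes; the branch above is one of them.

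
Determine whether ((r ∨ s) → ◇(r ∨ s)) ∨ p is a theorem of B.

Valid in B

Tableau for the negation ¬(((r ∨ s) → ◇(r ∨ s)) ∨ p):
1. ¬(((r ∨ s) → ◇(r ∨ s)) ∨ p), 0
2. ¬((r ∨ s) → ◇(r ∨ s)), 0
3. ¬p, 0
4. r ∨ s, 0
5. ¬◇(r ∨ s), 0
6. ¬(r ∨ s), 0
7. ¬r, 0
8. ¬s, 0
9. s, 0
Accessibility: 0R0
Branch closes: s and ¬s both at 0.
All branches of the negation close; one closing branch shown above.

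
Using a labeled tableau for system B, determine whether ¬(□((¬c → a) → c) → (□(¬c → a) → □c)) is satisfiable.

Unsatisfiable (every branch closes)

1. ¬(□((¬c → a) → c) → (□(¬c → a) → □c)), u
2. □((¬c → a) → c), u   [¬→-rule on 1]
3. ¬(□(¬c → a) → □c), u   [¬→-rule on 1]
4. □(¬c → a), u   [¬→-rule on 3]
5. ¬□c, u   [¬→-rule on 3]
6. (¬c → a) → c, u   [□-rule on 2 via uRu]
7. ¬c → a, u   [□-rule on 4 via uRu]
8. c, u   [→-rule on 6 (branches; this branch)]
9. a, u   [→-rule on 7 (branches; this branch)]
10. ¬c, v   [¬□-rule on 5: fresh world v, uRv]
11. (¬c → a) → c, v   [□-rule on 2 via uRv]
12. ¬c → a, v   [□-rule on 4 via uRv]
13. ¬(¬c → a), v   [→-rule on 11 (branches; this branch)]
14. ¬a, v   [¬→-rule on 13]
15. a, v   [→-rule on 12 (branches; this branch)]
Accessibility: uRu, uRv, vRu, vRv
Branch closes: a and ¬a both at v.
(One branch shown.) All branches close.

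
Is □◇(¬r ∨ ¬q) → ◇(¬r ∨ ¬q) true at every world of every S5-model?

Yes, valid

Tableau for the negation ¬(□◇(¬r ∨ ¬q) → ◇(¬r ∨ ¬q)):
1. ¬(□◇(¬r ∨ ¬q) → ◇(¬r ∨ ¬q)), 0
2. □◇(¬r ∨ ¬q), 0   [¬→-rule on 1]
3. ¬◇(¬r ∨ ¬q), 0   [¬→-rule on 1]
4. ◇(¬r ∨ ¬q), 0   [□-rule on 2 via 0R0]
5. ¬(¬r ∨ ¬q), 0   [¬◇-rule on 3 via 0R0]
6. r, 0   [¬∨-rule on 5]
7. q, 0   [¬∨-rule on 5]
8. ¬r ∨ ¬q, 1   [◇-rule on 4: fresh world 1, 0R1]
9. ◇(¬r ∨ ¬q), 1   [□-rule on 2 via 0R1]
10. ¬(¬r ∨ ¬q), 1   [¬◇-rule on 3 via 0R1]
11. r, 1   [¬∨-rule on 10]
12. q, 1   [¬∨-rule on 10]
13. ¬q, 1   [∨-rule on 8 (branches; this branch)]
Accessibility: 0R0, 0R1, 1R0, 1R1
Branch closes: q and ¬q both at 1.
Every branch of the negation's tableau closes; the branch above is one of them.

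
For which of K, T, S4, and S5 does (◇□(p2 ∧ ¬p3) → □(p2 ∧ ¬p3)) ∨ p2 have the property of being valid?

S5-tableau for the negation ¬((◇□(p2 ∧ ¬p3) → □(p2 ∧ ¬p3)) ∨ p2):
1. ¬((◇□(p2 ∧ ¬p3) → □(p2 ∧ ¬p3)) ∨ p2), 0
2. ¬(◇□(p2 ∧ ¬p3) → □(p2 ∧ ¬p3)), 0
3. ¬p2, 0
4. ◇□(p2 ∧ ¬p3), 0
5. ¬□(p2 ∧ ¬p3), 0
6. □(p2 ∧ ¬p3), 1
7. p2 ∧ ¬p3, 0
8. p2, 0
9. ¬p3, 0
Accessibility: 0R0, 0R1, 1R0, 1R1
Branch closes: p2 and ¬p2 both at 0.
Every branch closes (one shown): valid in S5.
S4-tableau for the negation ¬((◇□(p2 ∧ ¬p3) → □(p2 ∧ ¬p3)) ∨ p2):
1. ¬((◇□(p2 ∧ ¬p3) → □(p2 ∧ ¬p3)) ∨ p2), 0
2. ¬(◇□(p2 ∧ ¬p3) → □(p2 ∧ ¬p3)), 0
3. ¬p2, 0
4. ◇□(p2 ∧ ¬p3), 0
5. ¬□(p2 ∧ ¬p3), 0
6. □(p2 ∧ ¬p3), 1
7. p2 ∧ ¬p3, 1
8. p2, 1
9. ¬p3, 1
10. ¬(p2 ∧ ¬p3), 2
11. p3, 2
Accessibility: 0R0, 0R1, 0R2, 1R1, 2R2
Complete open branch: countermodel on an S4-frame, so not valid in S4, nor in K, T (the same frame is also a K-frame and a T-frame).

S5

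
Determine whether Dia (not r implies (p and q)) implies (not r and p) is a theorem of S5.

Tableau for the negation not (Dia (not r implies (p and q)) implies (not r and p)):
1. not (Dia (not r implies (p and q)) implies (not r and p)), 0
2. Dia (not r implies (p and q)), 0   [neg-implies-rule on 1]
3. not (not r and p), 0   [neg-implies-rule on 1]
4. not p, 0   [neg-and-rule on 3 (branches; this branch)]
5. not r implies (p and q), 1   [Dia-rule on 2: fresh world 1, 0R1]
6. p and q, 1   [implies-rule on 5 (branches; this branch)]
7. p, 1   [and-rule on 6]
8. q, 1   [and-rule on 6]
Accessibility: 0R0, 0R1, 1R0, 1R1
The negation has an open branch (countermodel exists).

No, not valid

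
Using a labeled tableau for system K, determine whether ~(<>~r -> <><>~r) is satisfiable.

Satisfiable

1. ~(<>~r -> <><>~r), 0
2. <>~r, 0
3. ~<><>~r, 0
4. ~r, 1
5. ~<>~r, 1
Accessibility: 0R1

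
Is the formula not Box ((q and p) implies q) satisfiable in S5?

Unsatisfiable

1. not Box ((q and p) implies q), w0
2. not ((q and p) implies q), w1   [neg-Box-rule on 1: fresh world w1, w0Rw1]
3. q and p, w1   [neg-implies-rule on 2]
4. not q, w1   [neg-implies-rule on 2]
5. q, w1   [and-rule on 3]
6. p, w1   [and-rule on 3]
Accessibility: w0Rw0, w0Rw1, w1Rw0, w1Rw1
Branch closes: q and not q both at w1.
All branches of the tableau close; one closing branch shown above.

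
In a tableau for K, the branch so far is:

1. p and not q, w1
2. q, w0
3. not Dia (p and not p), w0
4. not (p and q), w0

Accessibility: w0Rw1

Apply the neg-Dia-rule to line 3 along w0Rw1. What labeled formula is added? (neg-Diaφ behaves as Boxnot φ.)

not (p and not p), w1

neg-Diaφ behaves as Boxnot φ: propagate the negated body to each accessible world.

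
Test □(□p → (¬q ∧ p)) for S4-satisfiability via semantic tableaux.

Yes, satisfiable

1. □(□p → (¬q ∧ p)), u
2. □p → (¬q ∧ p), u
3. ¬q ∧ p, u
4. ¬q, u
5. p, u
Accessibility: uRu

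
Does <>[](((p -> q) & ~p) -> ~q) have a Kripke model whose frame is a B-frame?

Yes, satisfiable

1. <>[](((p -> q) & ~p) -> ~q), 0
2. [](((p -> q) & ~p) -> ~q), 1   [<>-rule on 1: fresh world 1, 0R1]
3. ((p -> q) & ~p) -> ~q, 0   [[]-rule on 2 via 1R0]
4. ((p -> q) & ~p) -> ~q, 1   [[]-rule on 2 via 1R1]
5. ~q, 0   [->-rule on 3 (branches; this branch)]
6. ~q, 1   [->-rule on 4 (branches; this branch)]
Accessibility: 0R0, 0R1, 1R0, 1R1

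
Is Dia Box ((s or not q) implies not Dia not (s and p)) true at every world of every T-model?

Tableau for the negation not Dia Box ((s or not q) implies not Dia not (s and p)):
1. not Dia Box ((s or not q) implies not Dia not (s and p)), u
2. not Box ((s or not q) implies not Dia not (s and p)), u
3. not ((s or not q) implies not Dia not (s and p)), v
4. s or not q, v
5. Dia not (s and p), v
6. not Box ((s or not q) implies not Dia not (s and p)), v
7. not q, v
8. not (s and p), w
9. not p, w
10. not ((s or not q) implies not Dia not (s and p)), x
11. s or not q, x
12. Dia not (s and p), x
13. not q, x
14. not (s and p), y
15. not p, y
Accessibility: uRu, uRv, vRv, vRw, vRx, wRw, xRx, xRy, yRy
The negation has an open branch (countermodel exists).

Not valid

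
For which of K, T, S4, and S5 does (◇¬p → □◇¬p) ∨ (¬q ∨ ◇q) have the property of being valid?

T, S4, S5

T-tableau for the negation ¬((◇¬p → □◇¬p) ∨ (¬q ∨ ◇q)):
1. ¬((◇¬p → □◇¬p) ∨ (¬q ∨ ◇q)), u
2. ¬(◇¬p → □◇¬p), u   [¬∨-rule on 1]
3. ¬(¬q ∨ ◇q), u   [¬∨-rule on 1]
4. ◇¬p, u   [¬→-rule on 2]
5. ¬□◇¬p, u   [¬→-rule on 2]
6. q, u   [¬∨-rule on 3]
7. ¬◇q, u   [¬∨-rule on 3]
8. ¬q, u   [¬◇-rule on 7 via uRu]
Accessibility: uRu
Branch closes: q and ¬q both at u.
Every branch closes (one shown): valid in T, hence also in S4, S5 (every theorem of T is a theorem of S4 and S5).
K-tableau for the negation ¬((◇¬p → □◇¬p) ∨ (¬q ∨ ◇q)):
1. ¬((◇¬p → □◇¬p) ∨ (¬q ∨ ◇q)), u
2. ¬(◇¬p → □◇¬p), u   [¬∨-rule on 1]
3. ¬(¬q ∨ ◇q), u   [¬∨-rule on 1]
4. ◇¬p, u   [¬→-rule on 2]
5. ¬□◇¬p, u   [¬→-rule on 2]
6. q, u   [¬∨-rule on 3]
7. ¬◇q, u   [¬∨-rule on 3]
8. ¬p, v   [◇-rule on 4: fresh world v, uRv]
9. ¬q, v   [¬◇-rule on 7 via uRv]
10. ¬◇¬p, w   [¬□-rule on 5: fresh world w, uRw]
11. ¬q, w   [¬◇-rule on 7 via uRw]
Accessibility: uRv, uRw
Complete open branch: countermodel on a K-frame, so not valid in K.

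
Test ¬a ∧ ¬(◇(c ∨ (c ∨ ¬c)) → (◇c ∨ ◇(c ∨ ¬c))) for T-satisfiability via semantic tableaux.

No, unsatisfiable

1. ¬a ∧ ¬(◇(c ∨ (c ∨ ¬c)) → (◇c ∨ ◇(c ∨ ¬c))), 0
2. ¬a, 0
3. ¬(◇(c ∨ (c ∨ ¬c)) → (◇c ∨ ◇(c ∨ ¬c))), 0
4. ◇(c ∨ (c ∨ ¬c)), 0
5. ¬(◇c ∨ ◇(c ∨ ¬c)), 0
6. ¬◇c, 0
7. ¬◇(c ∨ ¬c), 0
8. ¬c, 0
9. ¬(c ∨ ¬c), 0
10. c, 0
Accessibility: 0R0
Branch closes: c and ¬c both at 0.
Every branch closes; the branch above is one of them.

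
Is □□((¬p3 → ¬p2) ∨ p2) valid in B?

Tableau for the negation ¬□□((¬p3 → ¬p2) ∨ p2):
1. ¬□□((¬p3 → ¬p2) ∨ p2), u
2. ¬□((¬p3 → ¬p2) ∨ p2), v   [¬□-rule on 1: fresh world v, uRv]
3. ¬((¬p3 → ¬p2) ∨ p2), w   [¬□-rule on 2: fresh world w, vRw]
4. ¬(¬p3 → ¬p2), w   [¬∨-rule on 3]
5. ¬p2, w   [¬∨-rule on 3]
6. ¬p3, w   [¬→-rule on 4]
7. p2, w   [¬→-rule on 4]
Accessibility: uRu, uRv, vRu, vRv, vRw, wRv, wRw
Branch closes: p2 and ¬p2 both at w.
All branches of the negation close; one closing branch shown above.

Yes, valid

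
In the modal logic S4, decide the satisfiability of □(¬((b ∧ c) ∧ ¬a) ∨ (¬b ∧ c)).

Satisfiable

1. □(¬((b ∧ c) ∧ ¬a) ∨ (¬b ∧ c)), w0
2. ¬((b ∧ c) ∧ ¬a) ∨ (¬b ∧ c), w0
3. ¬b ∧ c, w0
4. ¬b, w0
5. c, w0
Accessibility: w0Rw0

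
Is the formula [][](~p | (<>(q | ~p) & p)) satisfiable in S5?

Satisfiable (open branch found)

1. [][](~p | (<>(q | ~p) & p)), u
2. [](~p | (<>(q | ~p) & p)), u
3. ~p | (<>(q | ~p) & p), u
4. <>(q | ~p) & p, u
5. <>(q | ~p), u
6. p, u
7. q | ~p, v
8. [](~p | (<>(q | ~p) & p)), v
9. ~p | (<>(q | ~p) & p), v
10. ~p, v
Accessibility: uRu, uRv, vRu, vRv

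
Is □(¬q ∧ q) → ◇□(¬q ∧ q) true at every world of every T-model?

Valid

Tableau for the negation ¬(□(¬q ∧ q) → ◇□(¬q ∧ q)):
1. ¬(□(¬q ∧ q) → ◇□(¬q ∧ q)), 0
2. □(¬q ∧ q), 0
3. ¬◇□(¬q ∧ q), 0
4. ¬q ∧ q, 0
5. ¬q, 0
6. q, 0
Accessibility: 0R0
Branch closes: q and ¬q both at 0.
Every branch of the negation's tableau closes; the branch above is one of them.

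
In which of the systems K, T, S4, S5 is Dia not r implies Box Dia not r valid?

S5

S5-tableau for the negation not (Dia not r implies Box Dia not r):
1. not (Dia not r implies Box Dia not r), u
2. Dia not r, u
3. not Box Dia not r, u
4. not r, v
5. not Dia not r, w
6. r, u
7. r, v
Accessibility: uRu, uRv, uRw, vRu, vRv, vRw, wRu, wRv, wRw
Branch closes: r and not r both at v.
Every branch closes (one shown): valid in S5.
S4-tableau for the negation not (Dia not r implies Box Dia not r):
1. not (Dia not r implies Box Dia not r), u
2. Dia not r, u
3. not Box Dia not r, u
4. not r, v
5. not Dia not r, w
6. r, w
Accessibility: uRu, uRv, uRw, vRv, wRw
Complete open branch: countermodel on an S4-frame, so not valid in S4, nor in K, T (the same frame is also a K-frame and a T-frame).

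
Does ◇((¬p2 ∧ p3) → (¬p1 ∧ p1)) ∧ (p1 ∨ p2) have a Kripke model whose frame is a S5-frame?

Satisfiable

1. ◇((¬p2 ∧ p3) → (¬p1 ∧ p1)) ∧ (p1 ∨ p2), 0
2. ◇((¬p2 ∧ p3) → (¬p1 ∧ p1)), 0   [∧-rule on 1]
3. p1 ∨ p2, 0   [∧-rule on 1]
4. p2, 0   [∨-rule on 3 (branches; this branch)]
5. (¬p2 ∧ p3) → (¬p1 ∧ p1), 1   [◇-rule on 2: fresh world 1, 0R1]
6. ¬(¬p2 ∧ p3), 1   [→-rule on 5 (branches; this branch)]
7. ¬p3, 1   [¬∧-rule on 6 (branches; this branch)]
Accessibility: 0R0, 0R1, 1R0, 1R1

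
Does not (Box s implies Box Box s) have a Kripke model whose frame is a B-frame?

1. not (Box s implies Box Box s), w0
2. Box s, w0
3. not Box Box s, w0
4. s, w0
5. not Box s, w1
6. s, w1
7. not s, w2
Accessibility: w0Rw0, w0Rw1, w1Rw0, w1Rw1, w1Rw2, w2Rw1, w2Rw2

Satisfiable (open branch found)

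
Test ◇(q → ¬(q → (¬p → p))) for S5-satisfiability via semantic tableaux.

Yes, satisfiable

1. ◇(q → ¬(q → (¬p → p))), w0
2. q → ¬(q → (¬p → p)), w1
3. ¬(q → (¬p → p)), w1
4. q, w1
5. ¬(¬p → p), w1
6. ¬p, w1
Accessibility: w0Rw0, w0Rw1, w1Rw0, w1Rw1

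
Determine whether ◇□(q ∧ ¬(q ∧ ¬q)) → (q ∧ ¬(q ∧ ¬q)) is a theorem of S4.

Invalid (countermodel exists)

Tableau for the negation ¬(◇□(q ∧ ¬(q ∧ ¬q)) → (q ∧ ¬(q ∧ ¬q))):
1. ¬(◇□(q ∧ ¬(q ∧ ¬q)) → (q ∧ ¬(q ∧ ¬q))), w0
2. ◇□(q ∧ ¬(q ∧ ¬q)), w0   [¬→-rule on 1]
3. ¬(q ∧ ¬(q ∧ ¬q)), w0   [¬→-rule on 1]
4. ¬q, w0   [¬∧-rule on 3 (branches; this branch)]
5. □(q ∧ ¬(q ∧ ¬q)), w1   [◇-rule on 2: fresh world w1, w0Rw1]
6. q ∧ ¬(q ∧ ¬q), w1   [□-rule on 5 via w1Rw1]
7. q, w1   [∧-rule on 6]
8. ¬(q ∧ ¬q), w1   [∧-rule on 6]
Accessibility: w0Rw0, w0Rw1, w1Rw1
The negation has an open branch (countermodel exists).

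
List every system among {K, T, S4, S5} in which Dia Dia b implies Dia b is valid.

S4-tableau for the negation not (Dia Dia b implies Dia b):
1. not (Dia Dia b implies Dia b), w0
2. Dia Dia b, w0
3. not Dia b, w0
4. not b, w0
5. Dia b, w1
6. not b, w1
7. b, w2
8. not b, w2
Accessibility: w0Rw0, w0Rw1, w0Rw2, w1Rw1, w1Rw2, w2Rw2
Branch closes: b and not b both at w2.
Every branch closes (one shown): valid in S4, hence also in S5 (every theorem of S4 is a theorem of S5).
T-tableau for the negation not (Dia Dia b implies Dia b):
1. not (Dia Dia b implies Dia b), w0
2. Dia Dia b, w0
3. not Dia b, w0
4. not b, w0
5. Dia b, w1
6. not b, w1
7. b, w2
Accessibility: w0Rw0, w0Rw1, w1Rw1, w1Rw2, w2Rw2
Complete open branch: countermodel on a T-frame, so not valid in T, nor in K (the same frame is also a K-frame).

S4, S5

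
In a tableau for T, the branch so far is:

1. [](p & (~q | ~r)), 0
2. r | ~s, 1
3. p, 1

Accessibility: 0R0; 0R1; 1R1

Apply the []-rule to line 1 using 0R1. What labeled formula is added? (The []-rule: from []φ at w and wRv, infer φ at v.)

p & (~q | ~r), 1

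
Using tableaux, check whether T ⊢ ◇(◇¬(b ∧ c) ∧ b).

Not valid

Tableau for the negation ¬◇(◇¬(b ∧ c) ∧ b):
1. ¬◇(◇¬(b ∧ c) ∧ b), w0
2. ¬(◇¬(b ∧ c) ∧ b), w0
3. ¬b, w0
Accessibility: w0Rw0
The negation has an open branch (countermodel exists).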